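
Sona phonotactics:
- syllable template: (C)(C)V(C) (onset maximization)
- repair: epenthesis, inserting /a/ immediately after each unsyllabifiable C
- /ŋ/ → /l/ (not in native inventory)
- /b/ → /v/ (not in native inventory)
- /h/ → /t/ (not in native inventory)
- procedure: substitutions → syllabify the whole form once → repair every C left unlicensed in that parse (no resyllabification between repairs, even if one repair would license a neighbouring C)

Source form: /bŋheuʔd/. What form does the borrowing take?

Substitution: /b/ → /v/, /ŋ/ → /l/, /h/ → /t/, giving /vlteuʔd/.
Under (C)(C)V(C), the unsyllabifiable consonants are /v/, /d/ (at most one coda consonant is licensed; onsets may contain at most 2 consonants).
Epenthesis after each stranded consonant: /v/ → /va/, /d/ → /da/.

valteuʔda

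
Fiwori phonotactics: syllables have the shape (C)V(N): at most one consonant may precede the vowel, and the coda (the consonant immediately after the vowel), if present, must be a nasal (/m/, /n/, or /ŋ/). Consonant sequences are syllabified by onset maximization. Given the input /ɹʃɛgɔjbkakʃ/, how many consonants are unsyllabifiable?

The consonants /ɹ/, /j/, /b/, /k/, /ʃ/ cannot be parsed into a legal (C)V(N) syllable (only a nasal (/m/, /n/, or /ŋ/) is licensed in coda position; onsets are limited to one consonant).

5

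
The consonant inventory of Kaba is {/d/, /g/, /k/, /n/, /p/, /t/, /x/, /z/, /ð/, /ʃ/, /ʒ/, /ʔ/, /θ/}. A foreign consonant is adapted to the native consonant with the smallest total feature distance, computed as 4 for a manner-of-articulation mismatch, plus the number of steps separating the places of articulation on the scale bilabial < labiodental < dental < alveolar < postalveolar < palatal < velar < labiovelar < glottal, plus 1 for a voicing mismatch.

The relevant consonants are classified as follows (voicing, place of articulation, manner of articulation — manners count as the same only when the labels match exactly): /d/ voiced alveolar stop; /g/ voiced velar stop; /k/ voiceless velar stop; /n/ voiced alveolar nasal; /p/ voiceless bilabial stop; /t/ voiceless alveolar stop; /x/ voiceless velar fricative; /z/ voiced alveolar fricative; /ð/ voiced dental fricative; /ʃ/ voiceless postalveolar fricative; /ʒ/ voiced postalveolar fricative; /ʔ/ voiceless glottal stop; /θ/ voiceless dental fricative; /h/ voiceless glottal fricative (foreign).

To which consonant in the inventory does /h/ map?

x

/x/ is closest: same manner (fricative), place distance 2 (glottal→velar), same voicing; total 2. Next closest is /ʃ/ at distance 4.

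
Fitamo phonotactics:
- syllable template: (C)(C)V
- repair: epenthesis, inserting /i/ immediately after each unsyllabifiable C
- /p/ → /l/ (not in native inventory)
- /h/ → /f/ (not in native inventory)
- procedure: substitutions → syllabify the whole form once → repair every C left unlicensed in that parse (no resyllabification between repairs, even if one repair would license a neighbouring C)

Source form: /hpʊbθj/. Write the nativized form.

Substitution: /h/ → /f/, /p/ → /l/, giving /flʊbθj/.
The consonants /b/, /θ/, /j/ cannot be parsed into a legal (C)(C)V syllable (no codas are permitted; onsets may contain at most 2 consonants).
Each unlicensed consonant becomes the onset of a new syllable: /b/ → /bi/, /θ/ → /θi/, /j/ → /ji/.

flʊbiθiji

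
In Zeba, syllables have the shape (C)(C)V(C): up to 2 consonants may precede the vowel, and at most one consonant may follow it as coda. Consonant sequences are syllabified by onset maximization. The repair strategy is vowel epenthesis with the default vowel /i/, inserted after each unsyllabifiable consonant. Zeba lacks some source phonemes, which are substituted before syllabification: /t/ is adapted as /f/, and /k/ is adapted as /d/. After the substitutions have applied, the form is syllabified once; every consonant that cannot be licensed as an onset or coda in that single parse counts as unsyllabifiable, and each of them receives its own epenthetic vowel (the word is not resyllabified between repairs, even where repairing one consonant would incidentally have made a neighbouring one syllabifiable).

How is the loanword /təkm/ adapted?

Substitution: /t/ → /f/, /k/ → /d/, giving /fədm/.
Syllabifying with onset maximization leaves /m/ stranded (at most one coda consonant is licensed; onsets may contain at most 2 consonants).
Inserting the epenthetic vowel yields /m/ → /mi/.

fədmi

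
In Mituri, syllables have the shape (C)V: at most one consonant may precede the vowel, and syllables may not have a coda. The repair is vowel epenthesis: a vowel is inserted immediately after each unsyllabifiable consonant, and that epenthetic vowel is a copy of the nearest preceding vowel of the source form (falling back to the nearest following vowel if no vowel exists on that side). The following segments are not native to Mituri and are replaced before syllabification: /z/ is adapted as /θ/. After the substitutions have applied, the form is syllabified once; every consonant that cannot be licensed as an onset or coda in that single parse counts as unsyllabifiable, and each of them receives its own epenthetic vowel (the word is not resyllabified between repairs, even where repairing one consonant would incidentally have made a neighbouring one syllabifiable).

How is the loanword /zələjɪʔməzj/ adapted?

θələjɪʔɪməθəjə

Substitution: /z/ → /θ/, giving /θələjɪʔməθj/.
The consonants /ʔ/, /θ/, /j/ cannot be parsed into a legal (C)V syllable (no codas are permitted; onsets are limited to one consonant).
Each unlicensed consonant becomes the onset of a new syllable: /ʔ/ → /ʔɪ/, /θ/ → /θə/, /j/ → /jə/.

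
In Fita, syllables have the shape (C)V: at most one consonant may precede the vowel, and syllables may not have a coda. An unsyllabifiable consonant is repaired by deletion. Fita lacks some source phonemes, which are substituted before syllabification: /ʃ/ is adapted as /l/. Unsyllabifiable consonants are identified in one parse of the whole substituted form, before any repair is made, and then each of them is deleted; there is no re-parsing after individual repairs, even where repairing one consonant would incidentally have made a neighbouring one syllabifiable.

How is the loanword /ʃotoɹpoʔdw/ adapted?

Substitution: /ʃ/ → /l/, giving /lotoɹpoʔdw/.
Syllabifying with onset maximization leaves /ɹ/, /ʔ/, /d/, /w/ stranded (no codas are permitted; onsets are limited to one consonant).
Each unlicensed consonant is deleted: /ɹ/, /ʔ/, /d/, /w/.

lotopo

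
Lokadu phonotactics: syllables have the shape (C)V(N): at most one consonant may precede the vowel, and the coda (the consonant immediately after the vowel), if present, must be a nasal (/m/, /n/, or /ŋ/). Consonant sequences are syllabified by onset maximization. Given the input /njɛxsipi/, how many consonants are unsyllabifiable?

2

Under (C)V(N), the unsyllabifiable consonants are /n/, /x/ (only a nasal (/m/, /n/, or /ŋ/) is licensed in coda position; onsets are limited to one consonant).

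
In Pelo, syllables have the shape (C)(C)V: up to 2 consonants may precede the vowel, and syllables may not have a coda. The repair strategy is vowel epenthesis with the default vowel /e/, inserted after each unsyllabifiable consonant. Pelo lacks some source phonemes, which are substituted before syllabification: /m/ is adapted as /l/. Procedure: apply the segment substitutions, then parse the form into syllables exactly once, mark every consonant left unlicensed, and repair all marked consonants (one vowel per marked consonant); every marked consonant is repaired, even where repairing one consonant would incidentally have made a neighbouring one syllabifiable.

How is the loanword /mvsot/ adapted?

levsote

Substitution: /m/ → /l/, giving /lvsot/.
The consonants /l/, /t/ cannot be parsed into a legal (C)(C)V syllable (no codas are permitted; onsets may contain at most 2 consonants).
Each unlicensed consonant becomes the onset of a new syllable: /l/ → /le/, /t/ → /te/.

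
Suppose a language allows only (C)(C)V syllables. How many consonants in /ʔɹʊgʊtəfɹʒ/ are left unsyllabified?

The consonants /f/, /ɹ/, /ʒ/ cannot be parsed into a legal (C)(C)V syllable (no codas are permitted; onsets may contain at most 2 consonants).

3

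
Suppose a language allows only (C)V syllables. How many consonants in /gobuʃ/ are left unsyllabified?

The consonants /ʃ/ cannot be parsed into a legal (C)V syllable (no codas are permitted; onsets are limited to one consonant).

1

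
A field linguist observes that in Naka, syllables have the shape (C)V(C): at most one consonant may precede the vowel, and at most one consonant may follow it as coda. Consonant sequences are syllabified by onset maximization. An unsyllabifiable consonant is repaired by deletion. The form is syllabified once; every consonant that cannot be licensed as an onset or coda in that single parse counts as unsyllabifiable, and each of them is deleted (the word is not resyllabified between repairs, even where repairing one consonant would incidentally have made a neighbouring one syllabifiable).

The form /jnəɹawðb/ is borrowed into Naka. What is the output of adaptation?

nəɹaw

The consonants /j/, /ð/, /b/ cannot be parsed into a legal (C)V(C) syllable (at most one coda consonant is licensed; onsets are limited to one consonant).
Deleting the stranded consonants removes /j/, /ð/, /b/.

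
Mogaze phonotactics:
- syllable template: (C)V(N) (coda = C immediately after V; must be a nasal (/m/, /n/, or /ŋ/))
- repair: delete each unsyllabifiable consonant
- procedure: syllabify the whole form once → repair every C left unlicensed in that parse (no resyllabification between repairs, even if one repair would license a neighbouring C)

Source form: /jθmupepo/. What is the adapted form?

Syllabifying with onset maximization leaves /j/, /θ/ stranded (only a nasal (/m/, /n/, or /ŋ/) is licensed in coda position; onsets are limited to one consonant).
Deleting the stranded consonants removes /j/, /θ/.

mupepo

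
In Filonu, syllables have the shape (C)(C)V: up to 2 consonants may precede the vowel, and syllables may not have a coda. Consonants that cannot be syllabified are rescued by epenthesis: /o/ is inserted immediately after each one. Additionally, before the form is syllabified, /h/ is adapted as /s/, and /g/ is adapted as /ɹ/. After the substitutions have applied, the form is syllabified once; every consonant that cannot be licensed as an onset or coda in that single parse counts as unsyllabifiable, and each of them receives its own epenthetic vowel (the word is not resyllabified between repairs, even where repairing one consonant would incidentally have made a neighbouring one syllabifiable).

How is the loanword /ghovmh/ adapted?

ɹsovomoso

Substitution: /g/ → /ɹ/, /h/ → /s/, giving /ɹsovms/.
Under (C)(C)V, the unsyllabifiable consonants are /v/, /m/, /s/ (no codas are permitted; onsets may contain at most 2 consonants).
Each unlicensed consonant becomes the onset of a new syllable: /v/ → /vo/, /m/ → /mo/, /s/ → /so/.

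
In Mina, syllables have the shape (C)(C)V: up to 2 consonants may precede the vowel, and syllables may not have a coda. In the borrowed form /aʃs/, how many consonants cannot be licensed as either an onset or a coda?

2

Syllabifying with onset maximization leaves /ʃ/, /s/ stranded (no codas are permitted; onsets may contain at most 2 consonants).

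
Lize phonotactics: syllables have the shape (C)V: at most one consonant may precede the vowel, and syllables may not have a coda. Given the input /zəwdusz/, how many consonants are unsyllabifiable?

3

The consonants /w/, /s/, /z/ cannot be parsed into a legal (C)V syllable (no codas are permitted; onsets are limited to one consonant).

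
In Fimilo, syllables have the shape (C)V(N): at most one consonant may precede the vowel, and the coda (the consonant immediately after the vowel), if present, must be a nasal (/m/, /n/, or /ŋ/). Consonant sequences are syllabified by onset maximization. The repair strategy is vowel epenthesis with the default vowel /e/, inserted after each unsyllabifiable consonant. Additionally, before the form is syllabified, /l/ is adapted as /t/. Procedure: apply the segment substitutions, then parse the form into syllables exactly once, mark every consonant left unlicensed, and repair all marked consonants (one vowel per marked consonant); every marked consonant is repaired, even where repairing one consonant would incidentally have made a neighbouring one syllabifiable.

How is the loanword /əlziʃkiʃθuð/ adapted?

Substitution: /l/ → /t/, giving /ətziʃkiʃθuð/.
Under (C)V(N), the unsyllabifiable consonants are /t/, /ʃ/, /ʃ/, /ð/ (only a nasal (/m/, /n/, or /ŋ/) is licensed in coda position; onsets are limited to one consonant).
Epenthesis after each stranded consonant: /t/ → /te/, /ʃ/ → /ʃe/, /ʃ/ → /ʃe/, /ð/ → /ðe/.

əteziʃekiʃeθuðe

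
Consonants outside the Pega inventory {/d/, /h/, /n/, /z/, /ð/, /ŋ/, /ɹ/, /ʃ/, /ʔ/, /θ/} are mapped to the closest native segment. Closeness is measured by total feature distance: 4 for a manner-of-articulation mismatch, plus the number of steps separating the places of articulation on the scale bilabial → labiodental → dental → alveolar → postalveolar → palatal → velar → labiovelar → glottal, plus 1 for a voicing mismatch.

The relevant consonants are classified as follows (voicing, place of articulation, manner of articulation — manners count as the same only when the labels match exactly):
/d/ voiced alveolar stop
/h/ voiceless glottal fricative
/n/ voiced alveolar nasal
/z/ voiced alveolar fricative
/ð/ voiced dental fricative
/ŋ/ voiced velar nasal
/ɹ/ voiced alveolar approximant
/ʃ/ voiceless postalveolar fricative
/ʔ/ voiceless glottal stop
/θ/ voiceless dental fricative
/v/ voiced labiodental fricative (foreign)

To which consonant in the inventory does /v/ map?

ð

/ð/ is closest: same manner (fricative), place distance 1 (labiodental→dental), same voicing; total 1. Next closest is /z/ at distance 2.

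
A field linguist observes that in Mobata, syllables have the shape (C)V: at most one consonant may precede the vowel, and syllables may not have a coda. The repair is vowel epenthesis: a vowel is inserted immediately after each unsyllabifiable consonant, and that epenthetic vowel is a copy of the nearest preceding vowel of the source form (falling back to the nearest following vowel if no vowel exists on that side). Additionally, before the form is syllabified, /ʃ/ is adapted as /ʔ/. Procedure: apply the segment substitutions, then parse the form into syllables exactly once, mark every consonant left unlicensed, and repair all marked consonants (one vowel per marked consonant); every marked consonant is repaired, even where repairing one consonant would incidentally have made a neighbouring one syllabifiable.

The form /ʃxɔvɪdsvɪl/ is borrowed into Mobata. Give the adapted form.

Substitution: /ʃ/ → /ʔ/, giving /ʔxɔvɪdsvɪl/.
Syllabifying with onset maximization leaves /ʔ/, /d/, /s/, /l/ stranded (no codas are permitted; onsets are limited to one consonant).
Epenthesis after each stranded consonant: /ʔ/ → /ʔɔ/, /d/ → /dɪ/, /s/ → /sɪ/, /l/ → /lɪ/.

ʔɔxɔvɪdɪsɪvɪlɪ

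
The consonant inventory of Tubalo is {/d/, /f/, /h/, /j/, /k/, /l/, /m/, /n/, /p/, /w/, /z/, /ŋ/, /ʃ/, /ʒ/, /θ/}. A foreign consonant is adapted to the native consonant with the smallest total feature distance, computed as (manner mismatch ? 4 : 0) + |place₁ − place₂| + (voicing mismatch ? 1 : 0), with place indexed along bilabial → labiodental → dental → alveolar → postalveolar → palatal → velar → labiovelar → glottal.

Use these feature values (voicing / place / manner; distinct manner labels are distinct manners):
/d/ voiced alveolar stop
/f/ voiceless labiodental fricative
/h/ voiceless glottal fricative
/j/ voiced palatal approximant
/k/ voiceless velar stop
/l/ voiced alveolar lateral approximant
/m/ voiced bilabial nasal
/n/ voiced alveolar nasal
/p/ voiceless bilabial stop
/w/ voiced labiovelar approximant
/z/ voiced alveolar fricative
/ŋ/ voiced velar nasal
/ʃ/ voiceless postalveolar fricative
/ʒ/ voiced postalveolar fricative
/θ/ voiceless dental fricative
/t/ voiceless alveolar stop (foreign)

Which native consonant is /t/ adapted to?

d

/d/ is closest: same manner (stop), place distance 0 (alveolar→alveolar), voicing differs (+1); total 1. Next closest is /k/ at distance 3.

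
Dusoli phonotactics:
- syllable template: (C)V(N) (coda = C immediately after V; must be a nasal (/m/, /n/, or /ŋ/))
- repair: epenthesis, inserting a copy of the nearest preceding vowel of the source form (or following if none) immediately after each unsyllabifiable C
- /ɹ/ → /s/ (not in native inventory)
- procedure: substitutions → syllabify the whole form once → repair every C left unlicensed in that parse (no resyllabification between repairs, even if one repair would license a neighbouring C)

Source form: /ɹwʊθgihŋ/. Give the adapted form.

sʊwʊθʊgihiŋi

Substitution: /ɹ/ → /s/, giving /swʊθgihŋ/.
The consonants /s/, /θ/, /h/, /ŋ/ cannot be parsed into a legal (C)V(N) syllable (only a nasal (/m/, /n/, or /ŋ/) is licensed in coda position; onsets are limited to one consonant).
Each unlicensed consonant becomes the onset of a new syllable: /s/ → /sʊ/, /θ/ → /θʊ/, /h/ → /hi/, /ŋ/ → /ŋi/.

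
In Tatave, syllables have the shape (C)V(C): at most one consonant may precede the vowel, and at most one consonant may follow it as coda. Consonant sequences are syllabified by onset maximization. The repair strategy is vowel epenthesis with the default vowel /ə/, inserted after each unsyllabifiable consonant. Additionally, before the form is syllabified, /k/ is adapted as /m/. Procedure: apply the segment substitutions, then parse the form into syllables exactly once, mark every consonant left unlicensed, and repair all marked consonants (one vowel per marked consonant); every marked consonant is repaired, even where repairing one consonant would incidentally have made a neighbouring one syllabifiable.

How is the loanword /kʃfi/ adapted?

məʃəfi

Substitution: /k/ → /m/, giving /mʃfi/.
The consonants /m/, /ʃ/ cannot be parsed into a legal (C)V(C) syllable (at most one coda consonant is licensed; onsets are limited to one consonant).
Epenthesis after each stranded consonant: /m/ → /mə/, /ʃ/ → /ʃə/.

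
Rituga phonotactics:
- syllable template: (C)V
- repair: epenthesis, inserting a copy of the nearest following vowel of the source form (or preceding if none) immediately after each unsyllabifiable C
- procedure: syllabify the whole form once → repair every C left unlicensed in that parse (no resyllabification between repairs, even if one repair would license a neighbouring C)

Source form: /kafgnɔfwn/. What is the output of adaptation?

kafɔgɔnɔfɔwɔnɔ

Under (C)V, the unsyllabifiable consonants are /f/, /g/, /f/, /w/, /n/ (no codas are permitted; onsets are limited to one consonant).
Inserting the epenthetic vowel yields /f/ → /fɔ/, /g/ → /gɔ/, /f/ → /fɔ/, /w/ → /wɔ/, /n/ → /nɔ/.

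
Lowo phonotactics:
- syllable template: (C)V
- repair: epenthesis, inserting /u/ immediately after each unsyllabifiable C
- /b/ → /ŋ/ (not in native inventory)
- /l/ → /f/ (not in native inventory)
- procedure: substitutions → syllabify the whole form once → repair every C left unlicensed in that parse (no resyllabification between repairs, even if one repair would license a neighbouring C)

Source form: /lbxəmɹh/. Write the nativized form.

Substitution: /l/ → /f/, /b/ → /ŋ/, giving /fŋxəmɹh/.
Syllabifying with onset maximization leaves /f/, /ŋ/, /m/, /ɹ/, /h/ stranded (no codas are permitted; onsets are limited to one consonant).
Epenthesis after each stranded consonant: /f/ → /fu/, /ŋ/ → /ŋu/, /m/ → /mu/, /ɹ/ → /ɹu/, /h/ → /hu/.

fuŋuxəmuɹuhu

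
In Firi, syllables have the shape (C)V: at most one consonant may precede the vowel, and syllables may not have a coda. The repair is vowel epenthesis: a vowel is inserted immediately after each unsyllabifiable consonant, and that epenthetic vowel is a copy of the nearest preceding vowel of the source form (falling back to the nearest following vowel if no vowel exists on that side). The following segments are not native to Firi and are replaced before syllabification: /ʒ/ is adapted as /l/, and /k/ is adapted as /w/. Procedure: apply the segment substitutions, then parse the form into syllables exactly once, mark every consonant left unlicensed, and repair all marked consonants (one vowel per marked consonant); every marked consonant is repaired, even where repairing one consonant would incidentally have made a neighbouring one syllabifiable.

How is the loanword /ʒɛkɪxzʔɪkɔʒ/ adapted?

lɛwɪxɪzɪʔɪwɔlɔ

Substitution: /ʒ/ → /l/, /k/ → /w/, giving /lɛwɪxzʔɪwɔl/.
The consonants /x/, /z/, /l/ cannot be parsed into a legal (C)V syllable (no codas are permitted; onsets are limited to one consonant).
Inserting the epenthetic vowel yields /x/ → /xɪ/, /z/ → /zɪ/, /l/ → /lɔ/.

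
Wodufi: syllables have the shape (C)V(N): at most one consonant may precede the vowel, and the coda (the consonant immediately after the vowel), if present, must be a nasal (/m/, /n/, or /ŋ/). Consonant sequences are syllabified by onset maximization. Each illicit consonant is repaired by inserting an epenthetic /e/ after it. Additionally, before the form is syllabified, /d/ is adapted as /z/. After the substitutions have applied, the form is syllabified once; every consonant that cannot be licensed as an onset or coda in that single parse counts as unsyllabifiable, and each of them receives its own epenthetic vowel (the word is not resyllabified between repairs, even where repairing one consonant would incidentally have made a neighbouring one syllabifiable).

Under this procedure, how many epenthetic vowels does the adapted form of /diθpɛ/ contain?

After substitution the input is /ziθpɛ/.
The unsyllabifiable consonants are /θ/; each receives one epenthetic vowel.

1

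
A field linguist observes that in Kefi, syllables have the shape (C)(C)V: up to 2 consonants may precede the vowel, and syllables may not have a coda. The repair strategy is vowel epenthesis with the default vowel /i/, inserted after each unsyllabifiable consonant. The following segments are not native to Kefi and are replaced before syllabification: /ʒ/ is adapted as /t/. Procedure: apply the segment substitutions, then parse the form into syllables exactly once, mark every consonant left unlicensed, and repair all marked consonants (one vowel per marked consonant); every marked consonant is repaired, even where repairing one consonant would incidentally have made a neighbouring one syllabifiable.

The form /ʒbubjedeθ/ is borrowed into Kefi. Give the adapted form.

Substitution: /ʒ/ → /t/, giving /tbubjedeθ/.
Syllabifying with onset maximization leaves /θ/ stranded (no codas are permitted; onsets may contain at most 2 consonants).
Each unlicensed consonant becomes the onset of a new syllable: /θ/ → /θi/.

tbubjedeθi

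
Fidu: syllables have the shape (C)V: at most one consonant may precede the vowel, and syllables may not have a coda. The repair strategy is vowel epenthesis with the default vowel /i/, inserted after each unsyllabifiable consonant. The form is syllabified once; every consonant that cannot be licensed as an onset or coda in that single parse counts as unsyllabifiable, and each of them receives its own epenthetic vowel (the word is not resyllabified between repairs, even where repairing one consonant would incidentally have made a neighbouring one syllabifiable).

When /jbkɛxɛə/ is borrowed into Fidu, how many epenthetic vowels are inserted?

2

The unsyllabifiable consonants are /j/, /b/; each receives one epenthetic vowel.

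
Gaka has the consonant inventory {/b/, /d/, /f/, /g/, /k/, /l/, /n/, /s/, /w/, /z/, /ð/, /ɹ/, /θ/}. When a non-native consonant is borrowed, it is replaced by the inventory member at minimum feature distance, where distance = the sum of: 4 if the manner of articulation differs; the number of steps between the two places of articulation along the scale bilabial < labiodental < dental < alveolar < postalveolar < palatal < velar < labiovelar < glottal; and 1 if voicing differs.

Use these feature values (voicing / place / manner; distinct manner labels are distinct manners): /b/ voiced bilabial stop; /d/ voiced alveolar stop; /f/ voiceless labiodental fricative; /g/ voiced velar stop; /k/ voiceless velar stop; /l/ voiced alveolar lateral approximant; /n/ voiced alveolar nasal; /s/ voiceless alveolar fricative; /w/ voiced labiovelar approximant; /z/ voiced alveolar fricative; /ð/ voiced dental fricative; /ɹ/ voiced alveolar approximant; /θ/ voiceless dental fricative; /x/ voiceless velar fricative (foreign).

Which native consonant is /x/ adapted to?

/s/ is closest: same manner (fricative), place distance 3 (velar→alveolar), same voicing; total 3. Next closest is /k/ at distance 4.

s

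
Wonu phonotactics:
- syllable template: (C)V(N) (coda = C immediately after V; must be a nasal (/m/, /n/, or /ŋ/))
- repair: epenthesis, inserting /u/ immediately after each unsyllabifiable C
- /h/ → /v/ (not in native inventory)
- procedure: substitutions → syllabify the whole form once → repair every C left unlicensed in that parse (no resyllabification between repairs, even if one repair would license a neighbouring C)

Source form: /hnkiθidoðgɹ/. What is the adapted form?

vunukiθidoðuguɹu

Substitution: /h/ → /v/, giving /vnkiθidoðgɹ/.
The consonants /v/, /n/, /ð/, /g/, /ɹ/ cannot be parsed into a legal (C)V(N) syllable (only a nasal (/m/, /n/, or /ŋ/) is licensed in coda position; onsets are limited to one consonant).
Each unlicensed consonant becomes the onset of a new syllable: /v/ → /vu/, /n/ → /nu/, /ð/ → /ðu/, /g/ → /gu/, /ɹ/ → /ɹu/.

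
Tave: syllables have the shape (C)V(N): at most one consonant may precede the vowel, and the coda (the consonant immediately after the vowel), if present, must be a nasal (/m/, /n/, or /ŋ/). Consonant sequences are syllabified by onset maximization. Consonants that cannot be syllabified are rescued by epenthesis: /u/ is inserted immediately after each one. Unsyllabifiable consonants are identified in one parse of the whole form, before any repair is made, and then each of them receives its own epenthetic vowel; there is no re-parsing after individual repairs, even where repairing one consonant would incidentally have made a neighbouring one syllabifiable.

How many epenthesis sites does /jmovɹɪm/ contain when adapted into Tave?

2

The unsyllabifiable consonants are /j/, /v/; each receives one epenthetic vowel.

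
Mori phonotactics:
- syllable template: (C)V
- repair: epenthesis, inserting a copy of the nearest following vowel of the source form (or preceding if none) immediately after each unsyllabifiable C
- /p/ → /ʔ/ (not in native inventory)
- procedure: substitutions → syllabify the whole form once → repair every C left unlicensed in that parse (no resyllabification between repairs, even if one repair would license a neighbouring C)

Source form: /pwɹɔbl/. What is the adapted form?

ʔɔwɔɹɔbɔlɔ

Substitution: /p/ → /ʔ/, giving /ʔwɹɔbl/.
Under (C)V, the unsyllabifiable consonants are /ʔ/, /w/, /b/, /l/ (no codas are permitted; onsets are limited to one consonant).
Epenthesis after each stranded consonant: /ʔ/ → /ʔɔ/, /w/ → /wɔ/, /b/ → /bɔ/, /l/ → /lɔ/.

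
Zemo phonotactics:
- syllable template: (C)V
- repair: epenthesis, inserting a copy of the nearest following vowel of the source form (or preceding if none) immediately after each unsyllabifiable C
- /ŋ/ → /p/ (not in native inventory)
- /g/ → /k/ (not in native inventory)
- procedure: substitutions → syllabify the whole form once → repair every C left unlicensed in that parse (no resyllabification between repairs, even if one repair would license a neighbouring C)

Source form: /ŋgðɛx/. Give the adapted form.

pɛkɛðɛxɛ

Substitution: /ŋ/ → /p/, /g/ → /k/, giving /pkðɛx/.
The consonants /p/, /k/, /x/ cannot be parsed into a legal (C)V syllable (no codas are permitted; onsets are limited to one consonant).
Inserting the epenthetic vowel yields /p/ → /pɛ/, /k/ → /kɛ/, /x/ → /xɛ/.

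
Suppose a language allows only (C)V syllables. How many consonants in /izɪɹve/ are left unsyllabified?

Syllabifying with onset maximization leaves /ɹ/ stranded (no codas are permitted; onsets are limited to one consonant).

1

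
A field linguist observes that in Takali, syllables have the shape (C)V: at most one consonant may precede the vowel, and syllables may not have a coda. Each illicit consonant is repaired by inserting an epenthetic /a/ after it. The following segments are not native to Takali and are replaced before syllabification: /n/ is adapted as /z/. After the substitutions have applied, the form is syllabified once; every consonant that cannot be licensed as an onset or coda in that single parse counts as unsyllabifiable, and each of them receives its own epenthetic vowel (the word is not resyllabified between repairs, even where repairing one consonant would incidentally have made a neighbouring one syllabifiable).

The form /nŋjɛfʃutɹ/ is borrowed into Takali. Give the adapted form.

zaŋajɛfaʃutaɹa

Substitution: /n/ → /z/, giving /zŋjɛfʃutɹ/.
The consonants /z/, /ŋ/, /f/, /t/, /ɹ/ cannot be parsed into a legal (C)V syllable (no codas are permitted; onsets are limited to one consonant).
Each unlicensed consonant becomes the onset of a new syllable: /z/ → /za/, /ŋ/ → /ŋa/, /f/ → /fa/, /t/ → /ta/, /ɹ/ → /ɹa/.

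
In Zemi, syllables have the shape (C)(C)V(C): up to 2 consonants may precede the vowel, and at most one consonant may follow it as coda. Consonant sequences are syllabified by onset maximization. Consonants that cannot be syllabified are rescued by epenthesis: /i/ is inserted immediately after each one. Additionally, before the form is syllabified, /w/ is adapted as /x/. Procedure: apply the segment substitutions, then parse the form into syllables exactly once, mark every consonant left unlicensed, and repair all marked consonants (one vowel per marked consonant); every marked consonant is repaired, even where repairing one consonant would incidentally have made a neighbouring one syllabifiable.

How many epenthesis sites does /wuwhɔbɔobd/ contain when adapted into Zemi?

1

After substitution the input is /xuxhɔbɔobd/.
The unsyllabifiable consonants are /d/; each receives one epenthetic vowel.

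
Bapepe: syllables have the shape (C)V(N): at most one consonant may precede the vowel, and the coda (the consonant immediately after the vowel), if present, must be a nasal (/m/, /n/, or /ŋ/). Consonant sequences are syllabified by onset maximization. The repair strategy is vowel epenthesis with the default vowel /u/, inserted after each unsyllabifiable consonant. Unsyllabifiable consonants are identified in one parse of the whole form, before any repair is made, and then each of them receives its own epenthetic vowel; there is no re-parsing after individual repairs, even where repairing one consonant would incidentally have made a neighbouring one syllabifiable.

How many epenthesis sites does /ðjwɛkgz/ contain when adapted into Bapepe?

The unsyllabifiable consonants are /ð/, /j/, /k/, /g/, /z/; each receives one epenthetic vowel.

5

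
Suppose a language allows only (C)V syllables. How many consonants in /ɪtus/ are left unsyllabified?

1

Syllabifying with onset maximization leaves /s/ stranded (no codas are permitted; onsets are limited to one consonant).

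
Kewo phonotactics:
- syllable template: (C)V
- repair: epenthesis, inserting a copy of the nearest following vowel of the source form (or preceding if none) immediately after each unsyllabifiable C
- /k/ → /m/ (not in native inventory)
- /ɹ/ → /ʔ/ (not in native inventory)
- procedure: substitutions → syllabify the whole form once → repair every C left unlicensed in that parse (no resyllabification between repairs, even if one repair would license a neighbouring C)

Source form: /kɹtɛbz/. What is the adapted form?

mɛʔɛtɛbɛzɛ

Substitution: /k/ → /m/, /ɹ/ → /ʔ/, giving /mʔtɛbz/.
Under (C)V, the unsyllabifiable consonants are /m/, /ʔ/, /b/, /z/ (no codas are permitted; onsets are limited to one consonant).
Epenthesis after each stranded consonant: /m/ → /mɛ/, /ʔ/ → /ʔɛ/, /b/ → /bɛ/, /z/ → /zɛ/.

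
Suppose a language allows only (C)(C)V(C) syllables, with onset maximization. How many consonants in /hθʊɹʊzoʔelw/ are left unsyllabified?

1

The consonants /w/ cannot be parsed into a legal (C)(C)V(C) syllable (at most one coda consonant is licensed; onsets may contain at most 2 consonants).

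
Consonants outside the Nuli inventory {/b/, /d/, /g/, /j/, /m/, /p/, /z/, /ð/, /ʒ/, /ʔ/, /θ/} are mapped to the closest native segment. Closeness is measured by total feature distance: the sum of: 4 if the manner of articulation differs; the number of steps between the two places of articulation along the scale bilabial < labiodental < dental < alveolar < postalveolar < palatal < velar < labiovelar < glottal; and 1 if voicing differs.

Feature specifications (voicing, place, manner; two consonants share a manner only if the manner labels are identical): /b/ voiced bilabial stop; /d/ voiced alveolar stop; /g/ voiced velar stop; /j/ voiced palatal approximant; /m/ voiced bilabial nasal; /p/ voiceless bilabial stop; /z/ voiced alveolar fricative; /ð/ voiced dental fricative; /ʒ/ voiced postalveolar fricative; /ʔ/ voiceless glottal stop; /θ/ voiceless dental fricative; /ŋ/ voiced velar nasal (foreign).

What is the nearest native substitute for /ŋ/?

g

/g/ is closest: manner differs (nasal→stop, +4), place distance 0 (velar→velar), same voicing; total 4. Next closest is /j/ at distance 5.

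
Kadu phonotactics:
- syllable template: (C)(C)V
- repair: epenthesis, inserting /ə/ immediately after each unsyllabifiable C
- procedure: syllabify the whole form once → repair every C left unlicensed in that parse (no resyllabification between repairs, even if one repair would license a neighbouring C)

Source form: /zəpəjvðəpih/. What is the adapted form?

The consonants /j/, /h/ cannot be parsed into a legal (C)(C)V syllable (no codas are permitted; onsets may contain at most 2 consonants).
Each unlicensed consonant becomes the onset of a new syllable: /j/ → /jə/, /h/ → /hə/.

zəpəjəvðəpihə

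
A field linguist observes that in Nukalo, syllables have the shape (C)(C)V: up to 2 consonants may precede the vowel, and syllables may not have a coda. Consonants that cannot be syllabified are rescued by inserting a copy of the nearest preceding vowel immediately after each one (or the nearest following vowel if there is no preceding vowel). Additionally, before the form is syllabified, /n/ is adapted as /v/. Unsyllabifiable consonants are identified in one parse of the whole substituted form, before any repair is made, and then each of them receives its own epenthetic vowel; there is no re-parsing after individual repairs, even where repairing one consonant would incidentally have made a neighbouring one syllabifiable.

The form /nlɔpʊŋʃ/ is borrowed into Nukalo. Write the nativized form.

vlɔpʊŋʊʃʊ

Substitution: /n/ → /v/, giving /vlɔpʊŋʃ/.
The consonants /ŋ/, /ʃ/ cannot be parsed into a legal (C)(C)V syllable (no codas are permitted; onsets may contain at most 2 consonants).
Each unlicensed consonant becomes the onset of a new syllable: /ŋ/ → /ŋʊ/, /ʃ/ → /ʃʊ/.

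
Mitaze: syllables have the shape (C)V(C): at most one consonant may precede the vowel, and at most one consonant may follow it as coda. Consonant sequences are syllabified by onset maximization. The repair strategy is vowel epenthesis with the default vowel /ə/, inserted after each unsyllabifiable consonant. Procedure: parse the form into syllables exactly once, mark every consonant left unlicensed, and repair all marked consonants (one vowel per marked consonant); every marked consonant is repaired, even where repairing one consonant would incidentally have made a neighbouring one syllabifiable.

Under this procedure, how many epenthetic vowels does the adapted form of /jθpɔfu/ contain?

2

The unsyllabifiable consonants are /j/, /θ/; each receives one epenthetic vowel.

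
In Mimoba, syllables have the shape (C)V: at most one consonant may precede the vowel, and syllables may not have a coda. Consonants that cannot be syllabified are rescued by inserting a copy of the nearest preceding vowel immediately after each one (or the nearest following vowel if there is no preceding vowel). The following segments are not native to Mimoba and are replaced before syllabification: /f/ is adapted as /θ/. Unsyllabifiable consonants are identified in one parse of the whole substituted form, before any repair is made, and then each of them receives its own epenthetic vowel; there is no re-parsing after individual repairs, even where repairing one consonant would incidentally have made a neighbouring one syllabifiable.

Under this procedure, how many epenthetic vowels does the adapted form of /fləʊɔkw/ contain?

After substitution the input is /θləʊɔkw/.
The unsyllabifiable consonants are /θ/, /k/, /w/; each receives one epenthetic vowel.

3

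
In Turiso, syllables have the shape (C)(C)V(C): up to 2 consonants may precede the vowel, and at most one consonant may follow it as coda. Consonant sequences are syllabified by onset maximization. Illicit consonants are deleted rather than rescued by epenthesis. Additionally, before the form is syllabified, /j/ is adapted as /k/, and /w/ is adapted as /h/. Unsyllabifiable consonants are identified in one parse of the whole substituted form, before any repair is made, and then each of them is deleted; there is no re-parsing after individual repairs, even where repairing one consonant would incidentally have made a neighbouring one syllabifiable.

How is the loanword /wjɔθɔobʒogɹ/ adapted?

Substitution: /w/ → /h/, /j/ → /k/, giving /hkɔθɔobʒogɹ/.
Syllabifying with onset maximization leaves /ɹ/ stranded (at most one coda consonant is licensed; onsets may contain at most 2 consonants).
Deleting the stranded consonants removes /ɹ/.

hkɔθɔobʒog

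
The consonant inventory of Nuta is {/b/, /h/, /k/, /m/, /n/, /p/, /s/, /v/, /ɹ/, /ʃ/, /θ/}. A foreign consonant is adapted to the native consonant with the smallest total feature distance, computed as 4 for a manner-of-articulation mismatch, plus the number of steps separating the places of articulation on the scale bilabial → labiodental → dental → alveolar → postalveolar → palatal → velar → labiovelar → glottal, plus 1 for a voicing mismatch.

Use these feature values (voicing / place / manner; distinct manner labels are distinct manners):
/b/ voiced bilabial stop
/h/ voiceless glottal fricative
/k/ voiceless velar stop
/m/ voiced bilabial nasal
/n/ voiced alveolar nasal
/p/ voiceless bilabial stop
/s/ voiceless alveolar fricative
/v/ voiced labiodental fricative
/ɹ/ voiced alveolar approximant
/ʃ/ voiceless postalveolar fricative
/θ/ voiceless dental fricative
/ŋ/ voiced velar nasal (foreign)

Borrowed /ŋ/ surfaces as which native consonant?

n

/n/ is closest: same manner (nasal), place distance 3 (velar→alveolar), same voicing; total 3. Next closest is /k/ at distance 5.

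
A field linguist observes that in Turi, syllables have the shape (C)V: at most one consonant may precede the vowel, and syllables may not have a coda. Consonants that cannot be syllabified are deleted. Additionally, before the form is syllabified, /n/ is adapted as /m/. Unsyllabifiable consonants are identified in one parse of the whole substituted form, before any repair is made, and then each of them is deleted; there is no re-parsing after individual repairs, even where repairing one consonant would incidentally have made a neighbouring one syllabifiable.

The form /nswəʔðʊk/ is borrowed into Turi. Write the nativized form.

Substitution: /n/ → /m/, giving /mswəʔðʊk/.
Under (C)V, the unsyllabifiable consonants are /m/, /s/, /ʔ/, /k/ (no codas are permitted; onsets are limited to one consonant).
Each unlicensed consonant is deleted: /m/, /s/, /ʔ/, /k/.

wəðʊ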